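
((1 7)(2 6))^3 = (1 7)(2 6)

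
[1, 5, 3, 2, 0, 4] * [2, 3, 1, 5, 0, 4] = [3, 4, 5, 1, 2, 0] 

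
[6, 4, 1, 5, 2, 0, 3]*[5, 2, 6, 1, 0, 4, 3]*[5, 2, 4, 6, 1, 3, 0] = [6, 5, 4, 1, 0, 3, 2] 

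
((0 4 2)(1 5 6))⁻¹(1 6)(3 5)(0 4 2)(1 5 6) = (1 5)(3 6)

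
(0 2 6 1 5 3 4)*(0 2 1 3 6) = (0 1 5 6 3 4 2)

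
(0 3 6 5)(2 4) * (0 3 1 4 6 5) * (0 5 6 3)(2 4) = (0 1 2 3 6 5)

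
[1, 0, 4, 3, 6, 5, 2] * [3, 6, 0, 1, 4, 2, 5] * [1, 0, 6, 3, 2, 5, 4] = [4, 3, 2, 0, 5, 6, 1]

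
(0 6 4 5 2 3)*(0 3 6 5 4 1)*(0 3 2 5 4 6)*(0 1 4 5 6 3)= (0 5 6 4 3 2 1)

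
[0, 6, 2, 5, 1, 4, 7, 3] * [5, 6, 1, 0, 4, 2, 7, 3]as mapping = [0→5, 1→7, 2→1, 3→2, 4→6, 5→4, 6→3, 7→0]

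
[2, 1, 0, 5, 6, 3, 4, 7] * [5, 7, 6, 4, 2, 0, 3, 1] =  [6, 7, 5, 0, 3, 4, 2, 1]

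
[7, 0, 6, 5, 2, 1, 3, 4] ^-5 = [2, 4, 5, 0, 3, 7, 1, 6] 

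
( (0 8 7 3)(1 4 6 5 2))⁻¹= (0 3 7 8)(1 2 5 6 4)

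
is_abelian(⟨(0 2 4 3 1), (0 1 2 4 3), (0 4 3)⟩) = no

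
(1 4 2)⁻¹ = (1 2 4)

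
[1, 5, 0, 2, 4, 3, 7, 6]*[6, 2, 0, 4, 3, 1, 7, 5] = [2, 1, 6, 0, 3, 4, 5, 7]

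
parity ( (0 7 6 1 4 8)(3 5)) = even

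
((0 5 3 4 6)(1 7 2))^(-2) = (0 4 5 6 3)(1 7 2)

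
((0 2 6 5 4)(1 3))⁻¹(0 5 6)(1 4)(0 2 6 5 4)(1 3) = (0 3)(2 4 5)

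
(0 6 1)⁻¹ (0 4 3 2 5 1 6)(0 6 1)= (0 1 6 4 3 2 5)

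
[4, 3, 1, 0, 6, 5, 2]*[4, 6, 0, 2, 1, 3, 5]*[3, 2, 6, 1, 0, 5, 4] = [2, 6, 4, 0, 5, 1, 3]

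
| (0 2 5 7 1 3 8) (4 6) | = 14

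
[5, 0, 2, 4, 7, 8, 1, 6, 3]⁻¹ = [1, 6, 2, 8, 3, 0, 7, 4, 5]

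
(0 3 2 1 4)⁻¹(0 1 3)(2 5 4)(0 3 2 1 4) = (0 1 5)(2 3 4)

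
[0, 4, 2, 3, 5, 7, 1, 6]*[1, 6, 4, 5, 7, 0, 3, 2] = [1, 7, 4, 5, 0, 2, 6, 3]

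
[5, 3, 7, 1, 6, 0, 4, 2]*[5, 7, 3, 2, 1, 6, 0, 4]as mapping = [0→6, 1→2, 2→4, 3→7, 4→0, 5→5, 6→1, 7→3]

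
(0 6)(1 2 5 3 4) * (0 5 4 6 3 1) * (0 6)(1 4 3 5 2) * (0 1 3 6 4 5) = (1 3)(2 6)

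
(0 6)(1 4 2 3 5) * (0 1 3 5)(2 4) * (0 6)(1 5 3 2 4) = (1 4)(2 3 6 5)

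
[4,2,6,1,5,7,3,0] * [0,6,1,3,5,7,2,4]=[5,1,2,6,7,4,3,0]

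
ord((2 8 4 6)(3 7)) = 4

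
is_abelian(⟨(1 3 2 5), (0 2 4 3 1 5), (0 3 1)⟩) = no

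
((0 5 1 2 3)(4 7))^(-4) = (0 5 1 2 3)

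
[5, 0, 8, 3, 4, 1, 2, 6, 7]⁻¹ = [1, 5, 6, 3, 4, 0, 7, 8, 2]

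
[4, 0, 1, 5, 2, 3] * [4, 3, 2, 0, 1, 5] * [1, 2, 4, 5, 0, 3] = [2, 0, 5, 3, 4, 1]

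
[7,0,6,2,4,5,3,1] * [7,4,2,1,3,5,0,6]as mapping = [0→6,1→7,2→0,3→2,4→3,5→5,6→1,7→4]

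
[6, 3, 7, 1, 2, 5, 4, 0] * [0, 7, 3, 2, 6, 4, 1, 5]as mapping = [0→1, 1→2, 2→5, 3→7, 4→3, 5→4, 6→6, 7→0]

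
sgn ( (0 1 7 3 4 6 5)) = 1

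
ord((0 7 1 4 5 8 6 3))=8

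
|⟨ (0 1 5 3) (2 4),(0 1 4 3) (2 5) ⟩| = 36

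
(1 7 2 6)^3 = (1 6 2 7)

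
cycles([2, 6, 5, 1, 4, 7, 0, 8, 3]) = (0 2 5 7 8 3 1 6)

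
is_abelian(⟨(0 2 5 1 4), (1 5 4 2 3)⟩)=no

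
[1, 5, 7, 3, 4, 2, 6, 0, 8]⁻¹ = [7, 0, 5, 3, 4, 1, 6, 2, 8]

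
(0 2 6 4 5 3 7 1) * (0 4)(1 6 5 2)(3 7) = (0 1 4 2 5 7 6)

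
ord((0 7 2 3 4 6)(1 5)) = 6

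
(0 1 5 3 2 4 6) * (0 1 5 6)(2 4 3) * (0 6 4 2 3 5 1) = (0 1 4 6)(2 5 3)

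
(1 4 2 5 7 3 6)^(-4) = (1 5 6 2 3 4 7)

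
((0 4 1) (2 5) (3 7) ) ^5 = (0 1 4) (2 5) (3 7) 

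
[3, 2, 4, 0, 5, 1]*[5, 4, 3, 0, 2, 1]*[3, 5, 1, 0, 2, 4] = [3, 0, 1, 4, 5, 2]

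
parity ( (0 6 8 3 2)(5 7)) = odd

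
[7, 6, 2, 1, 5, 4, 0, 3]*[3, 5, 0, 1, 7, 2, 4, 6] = [6, 4, 0, 5, 2, 7, 3, 1]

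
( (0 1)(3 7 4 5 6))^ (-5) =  (0 1)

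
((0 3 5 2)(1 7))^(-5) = (0 2 5 3)(1 7)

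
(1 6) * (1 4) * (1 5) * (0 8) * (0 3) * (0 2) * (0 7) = (0 8 3 2 7)(1 6 4 5)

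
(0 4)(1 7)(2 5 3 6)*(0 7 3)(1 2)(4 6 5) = (0 6 1 3 5)(2 4 7)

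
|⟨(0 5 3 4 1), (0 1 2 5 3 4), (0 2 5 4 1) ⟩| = 720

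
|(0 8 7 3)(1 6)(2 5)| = 4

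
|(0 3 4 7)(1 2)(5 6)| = 4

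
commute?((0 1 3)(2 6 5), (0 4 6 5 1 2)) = no:(0 1 3)(2 6 5)*(0 4 6 5 1 2) = (0 2 5)(1 3 4 6), (0 4 6 5 1 2)*(0 1 3)(2 6 5) = (0 4 5 3)(1 6 2)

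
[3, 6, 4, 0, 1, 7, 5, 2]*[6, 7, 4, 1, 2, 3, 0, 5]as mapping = [0→1, 1→0, 2→2, 3→6, 4→7, 5→5, 6→3, 7→4]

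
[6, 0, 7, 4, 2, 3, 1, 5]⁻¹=[1, 6, 4, 5, 3, 7, 0, 2]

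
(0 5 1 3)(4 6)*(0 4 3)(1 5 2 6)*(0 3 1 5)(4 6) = (0 2 4 5)(1 3 6)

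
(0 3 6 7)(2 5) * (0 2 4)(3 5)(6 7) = (0 5 4)(2 3 7)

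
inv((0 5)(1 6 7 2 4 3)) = (0 5)(1 3 4 2 7 6)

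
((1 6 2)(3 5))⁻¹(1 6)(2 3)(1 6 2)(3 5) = (1 5)(2 6)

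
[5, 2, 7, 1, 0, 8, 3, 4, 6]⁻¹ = [4, 3, 1, 6, 7, 0, 8, 2, 5]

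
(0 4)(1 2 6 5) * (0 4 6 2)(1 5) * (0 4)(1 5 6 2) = (0 2 1 4)(5 6)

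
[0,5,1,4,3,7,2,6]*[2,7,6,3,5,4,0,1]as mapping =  [0→2,1→4,2→7,3→5,4→3,5→1,6→6,7→0]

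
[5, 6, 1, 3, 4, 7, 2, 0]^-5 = [5, 6, 1, 3, 4, 7, 2, 0]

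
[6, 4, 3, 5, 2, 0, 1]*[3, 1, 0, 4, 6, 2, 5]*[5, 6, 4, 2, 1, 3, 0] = [3, 0, 1, 4, 5, 2, 6]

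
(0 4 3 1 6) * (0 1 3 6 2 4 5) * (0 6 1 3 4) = (0 5 6 3 4 1 2) 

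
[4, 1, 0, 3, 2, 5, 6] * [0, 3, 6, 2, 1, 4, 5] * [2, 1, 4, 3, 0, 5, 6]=[1, 3, 2, 4, 6, 0, 5]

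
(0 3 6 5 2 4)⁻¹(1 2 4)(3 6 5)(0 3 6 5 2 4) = (0 1 4)(2 6 5)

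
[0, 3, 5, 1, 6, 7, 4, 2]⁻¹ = [0, 3, 7, 1, 6, 2, 4, 5]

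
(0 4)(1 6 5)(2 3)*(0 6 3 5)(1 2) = (0 4 6)(1 3)(2 5)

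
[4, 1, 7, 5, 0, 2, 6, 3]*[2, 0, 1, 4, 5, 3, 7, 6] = [5, 0, 6, 3, 2, 1, 7, 4]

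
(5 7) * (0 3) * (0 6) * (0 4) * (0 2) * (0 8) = (0 3 6 4 2 8) (5 7) 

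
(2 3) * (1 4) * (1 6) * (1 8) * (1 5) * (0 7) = (0 7)(1 4 6 8 5)(2 3)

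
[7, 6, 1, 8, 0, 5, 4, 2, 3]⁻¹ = [4, 2, 7, 8, 6, 5, 1, 0, 3]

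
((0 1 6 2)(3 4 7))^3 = (0 2 6 1)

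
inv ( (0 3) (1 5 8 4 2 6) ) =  (0 3) (1 6 2 4 8 5) 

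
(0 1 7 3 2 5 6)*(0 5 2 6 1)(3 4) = (1 7 4 3 6 5)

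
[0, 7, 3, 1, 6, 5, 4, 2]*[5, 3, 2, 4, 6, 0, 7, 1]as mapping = [0→5, 1→1, 2→4, 3→3, 4→7, 5→0, 6→6, 7→2]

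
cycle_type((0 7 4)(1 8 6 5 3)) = 3.5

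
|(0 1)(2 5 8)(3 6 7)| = 6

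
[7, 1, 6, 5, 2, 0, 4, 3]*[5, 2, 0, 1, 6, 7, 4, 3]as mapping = [0→3, 1→2, 2→4, 3→7, 4→0, 5→5, 6→6, 7→1]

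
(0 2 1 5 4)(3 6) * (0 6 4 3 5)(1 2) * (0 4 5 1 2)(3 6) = (0 2)(1 4 3 5 6)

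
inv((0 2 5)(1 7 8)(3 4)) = (0 5 2)(1 8 7)(3 4)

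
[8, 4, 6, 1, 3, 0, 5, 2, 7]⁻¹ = [5, 3, 7, 4, 1, 6, 2, 8, 0]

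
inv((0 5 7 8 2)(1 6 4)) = (0 2 8 7 5)(1 4 6)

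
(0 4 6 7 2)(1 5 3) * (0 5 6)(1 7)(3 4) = (0 3 7 2 5 4)(1 6)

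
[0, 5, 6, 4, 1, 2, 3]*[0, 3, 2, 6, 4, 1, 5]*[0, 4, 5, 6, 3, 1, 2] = [0, 4, 1, 3, 6, 5, 2]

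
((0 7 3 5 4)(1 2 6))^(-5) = (1 2 6)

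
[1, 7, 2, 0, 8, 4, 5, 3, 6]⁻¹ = [3, 0, 2, 7, 5, 6, 8, 1, 4]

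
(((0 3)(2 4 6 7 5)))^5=(0 3)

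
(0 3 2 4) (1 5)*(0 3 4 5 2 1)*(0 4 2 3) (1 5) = (0 2 1 3 5 4) 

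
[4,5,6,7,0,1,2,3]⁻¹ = [4,5,6,7,0,1,2,3]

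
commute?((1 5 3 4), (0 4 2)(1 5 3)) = no:(1 5 3 4) * (0 4 2)(1 5 3) = (0 4 5 1 3 2), (0 4 2)(1 5 3) * (1 5 3 4) = (0 1 3 5 4 2)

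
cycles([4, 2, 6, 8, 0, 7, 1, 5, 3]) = (0 4)(1 2 6)(3 8)(5 7)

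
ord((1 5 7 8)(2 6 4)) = 12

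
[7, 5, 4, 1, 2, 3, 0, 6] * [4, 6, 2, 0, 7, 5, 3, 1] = [1, 5, 7, 6, 2, 0, 4, 3]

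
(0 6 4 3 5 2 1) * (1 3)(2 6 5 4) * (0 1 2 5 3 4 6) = (0 3 6 5)(2 4)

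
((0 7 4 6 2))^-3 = (0 4 2 7 6)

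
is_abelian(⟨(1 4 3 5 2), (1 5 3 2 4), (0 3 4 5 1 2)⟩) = no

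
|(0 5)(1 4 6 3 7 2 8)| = 14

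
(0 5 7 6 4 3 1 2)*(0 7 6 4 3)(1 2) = (0 5 6 3 2 7 4)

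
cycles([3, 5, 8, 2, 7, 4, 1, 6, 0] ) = (0 3 2 8)(1 5 4 7 6)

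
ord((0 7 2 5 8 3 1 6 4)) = 9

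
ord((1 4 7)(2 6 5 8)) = 12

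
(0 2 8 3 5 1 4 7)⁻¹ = (0 7 4 1 5 3 8 2)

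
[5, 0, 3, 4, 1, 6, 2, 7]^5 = [4, 3, 5, 6, 2, 1, 0, 7]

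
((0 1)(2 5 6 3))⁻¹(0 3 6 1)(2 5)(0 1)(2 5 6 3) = (0 1 2 3)(5 6)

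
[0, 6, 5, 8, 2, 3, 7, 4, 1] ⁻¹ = [0, 8, 4, 5, 7, 2, 1, 6, 3] 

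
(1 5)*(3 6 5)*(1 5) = (1 3 6)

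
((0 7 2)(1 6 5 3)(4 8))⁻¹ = (0 2 7)(1 3 5 6)(4 8)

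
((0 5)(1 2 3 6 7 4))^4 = (1 7 3)(2 4 6)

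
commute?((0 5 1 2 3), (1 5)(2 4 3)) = no:(0 5 1 2 3)*(1 5)(2 4 3) = (0 1 4 3), (1 5)(2 4 3)*(0 5 1 2 3) = (0 5 2 4)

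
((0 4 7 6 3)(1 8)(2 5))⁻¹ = (0 3 6 7 4)(1 8)(2 5)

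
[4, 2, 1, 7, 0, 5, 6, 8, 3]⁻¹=[4, 2, 1, 8, 0, 5, 6, 3, 7]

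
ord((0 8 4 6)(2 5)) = 4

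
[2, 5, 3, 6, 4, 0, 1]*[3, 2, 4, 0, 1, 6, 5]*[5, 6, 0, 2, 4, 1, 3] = [4, 3, 5, 1, 6, 2, 0]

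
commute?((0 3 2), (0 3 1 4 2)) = no:(0 3 2)*(0 3 1 4 2) = (0 1 4 2 3), (0 3 1 4 2)*(0 3 2) = (0 2 3 1 4)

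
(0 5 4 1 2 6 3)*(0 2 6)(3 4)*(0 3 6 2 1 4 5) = (1 2 3)(5 6)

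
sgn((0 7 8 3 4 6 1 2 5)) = 1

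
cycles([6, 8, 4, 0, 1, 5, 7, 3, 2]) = (0 6 7 3)(1 8 2 4)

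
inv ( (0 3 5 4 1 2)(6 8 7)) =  (0 2 1 4 5 3)(6 7 8)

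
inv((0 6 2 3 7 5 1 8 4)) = (0 4 8 1 5 7 3 2 6)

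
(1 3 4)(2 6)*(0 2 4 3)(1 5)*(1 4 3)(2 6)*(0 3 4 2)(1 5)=(0 6 4 1 3 5 2)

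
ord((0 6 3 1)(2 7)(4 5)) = 4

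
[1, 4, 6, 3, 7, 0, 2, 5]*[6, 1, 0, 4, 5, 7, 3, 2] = [1, 5, 3, 4, 2, 6, 0, 7]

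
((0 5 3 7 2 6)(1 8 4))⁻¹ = (0 6 2 7 3 5)(1 4 8)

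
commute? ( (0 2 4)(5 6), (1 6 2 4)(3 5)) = no: (0 2 4)(5 6)*(1 6 2 4)(3 5) = (0 4)(1 6 3 5 2), (1 6 2 4)(3 5)*(0 2 4)(5 6) = (0 2)(1 5 3 6 4)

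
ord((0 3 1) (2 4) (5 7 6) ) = 6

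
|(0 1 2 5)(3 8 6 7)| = 4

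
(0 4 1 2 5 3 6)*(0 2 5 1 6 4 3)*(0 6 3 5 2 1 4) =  (0 5 6 1 2 4 3)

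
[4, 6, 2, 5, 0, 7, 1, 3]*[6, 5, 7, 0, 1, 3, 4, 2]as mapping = [0→1, 1→4, 2→7, 3→3, 4→6, 5→2, 6→5, 7→0]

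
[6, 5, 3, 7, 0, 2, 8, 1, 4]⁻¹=[4, 7, 5, 2, 8, 1, 0, 3, 6]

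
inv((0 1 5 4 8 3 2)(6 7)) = (0 2 3 8 4 5 1)(6 7)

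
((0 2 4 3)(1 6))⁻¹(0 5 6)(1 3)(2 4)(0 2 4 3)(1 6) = (0 6)(1 2 5)(3 4)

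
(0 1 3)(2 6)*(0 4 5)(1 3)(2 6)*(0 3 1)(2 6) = (0 1)(2 6)(3 4 5)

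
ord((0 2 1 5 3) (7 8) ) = 10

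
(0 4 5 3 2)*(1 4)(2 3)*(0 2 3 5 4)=(0 1)(3 5)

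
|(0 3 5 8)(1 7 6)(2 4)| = 12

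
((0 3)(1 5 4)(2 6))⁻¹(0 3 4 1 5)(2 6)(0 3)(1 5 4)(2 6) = (0 1 5 4 3)(2 6)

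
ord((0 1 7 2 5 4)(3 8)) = 6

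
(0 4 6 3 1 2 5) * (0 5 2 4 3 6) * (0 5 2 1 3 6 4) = (0 6 4 5 2 1)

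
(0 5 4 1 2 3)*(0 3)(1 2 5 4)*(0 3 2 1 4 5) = (0 5 4 1)(2 3)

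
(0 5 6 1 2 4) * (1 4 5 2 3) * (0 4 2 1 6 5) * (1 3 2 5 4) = (0 3 6 5 4 1 2) 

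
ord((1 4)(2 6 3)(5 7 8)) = 6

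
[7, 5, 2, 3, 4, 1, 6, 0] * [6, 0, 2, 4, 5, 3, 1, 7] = [7, 3, 2, 4, 5, 0, 1, 6]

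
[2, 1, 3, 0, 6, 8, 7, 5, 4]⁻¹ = [3, 1, 0, 2, 8, 7, 4, 6, 5]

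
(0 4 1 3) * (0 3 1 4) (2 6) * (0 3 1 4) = (0 3 1 4) (2 6) 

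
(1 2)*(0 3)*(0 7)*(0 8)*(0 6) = (0 3 7 8 6) (1 2) 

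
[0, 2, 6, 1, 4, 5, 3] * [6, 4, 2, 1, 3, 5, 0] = [6, 2, 0, 4, 3, 5, 1]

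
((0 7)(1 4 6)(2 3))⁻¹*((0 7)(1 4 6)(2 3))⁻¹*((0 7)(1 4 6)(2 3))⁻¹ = (0 7)(2 3)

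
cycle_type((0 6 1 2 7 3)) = 6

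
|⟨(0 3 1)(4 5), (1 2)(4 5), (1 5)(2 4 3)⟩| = 720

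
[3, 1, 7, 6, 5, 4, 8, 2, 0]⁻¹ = [8, 1, 7, 0, 5, 4, 3, 2, 6]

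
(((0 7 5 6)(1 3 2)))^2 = (0 5)(1 2 3)(6 7)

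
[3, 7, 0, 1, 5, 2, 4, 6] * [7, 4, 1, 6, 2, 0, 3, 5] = [6, 5, 7, 4, 0, 1, 2, 3]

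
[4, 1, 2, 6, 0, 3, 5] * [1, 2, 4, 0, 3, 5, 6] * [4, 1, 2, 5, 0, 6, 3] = [5, 2, 0, 3, 1, 4, 6]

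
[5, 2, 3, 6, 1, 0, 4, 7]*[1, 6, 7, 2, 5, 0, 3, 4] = [0, 7, 2, 3, 6, 1, 5, 4]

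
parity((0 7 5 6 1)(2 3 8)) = even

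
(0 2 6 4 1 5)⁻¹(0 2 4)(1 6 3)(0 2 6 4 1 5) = (1 2 6)(3 5 4)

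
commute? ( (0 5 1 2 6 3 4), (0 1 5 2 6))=no: (0 5 1 2 6 3 4) * (0 1 5 2 6)=(0 2)(1 6 3 4), (0 1 5 2 6) * (0 5 1 2 6 3 4)=(0 2 3 4)(5 6)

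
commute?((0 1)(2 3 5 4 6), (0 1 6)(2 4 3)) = no:(0 1)(2 3 5 4 6)*(0 1 6)(2 4 3) = (0 6 4)(3 5), (0 1 6)(2 4 3)*(0 1)(2 3 5 4 6) = (1 2 6)(4 5)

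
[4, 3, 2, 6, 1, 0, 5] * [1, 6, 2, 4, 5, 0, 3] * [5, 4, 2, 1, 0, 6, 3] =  [6, 0, 2, 1, 3, 4, 5]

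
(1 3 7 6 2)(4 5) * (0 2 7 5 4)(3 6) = (0 2 1 6 7 3 5)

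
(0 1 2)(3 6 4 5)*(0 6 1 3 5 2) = (0 3 1)(2 6 4)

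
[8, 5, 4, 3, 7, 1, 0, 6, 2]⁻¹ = [6, 5, 8, 3, 2, 1, 7, 4, 0]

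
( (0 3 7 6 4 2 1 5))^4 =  (0 4)(1 7)(2 3)(5 6)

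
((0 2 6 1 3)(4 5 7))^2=(0 6 3 2 1)(4 7 5)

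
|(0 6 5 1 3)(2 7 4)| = 15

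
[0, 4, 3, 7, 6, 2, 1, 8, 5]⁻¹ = [0, 6, 5, 2, 1, 8, 4, 3, 7]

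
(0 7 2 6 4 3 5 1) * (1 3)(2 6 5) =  (0 7 6 4 1)(2 5 3)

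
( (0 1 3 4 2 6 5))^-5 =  (0 3 2 5 1 4 6)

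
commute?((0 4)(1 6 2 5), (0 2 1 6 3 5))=no:(0 4)(1 6 2 5)*(0 2 1 6 3 5)=(0 4 2)(1 3 5 6), (0 2 1 6 3 5)*(0 4)(1 6 2 5)=(0 5 4)(1 2 6 3)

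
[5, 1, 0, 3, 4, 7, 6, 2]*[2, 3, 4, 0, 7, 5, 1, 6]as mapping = [0→5, 1→3, 2→2, 3→0, 4→7, 5→6, 6→1, 7→4]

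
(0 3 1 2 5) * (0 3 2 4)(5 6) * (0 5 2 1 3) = (0 1 4 5)(2 6)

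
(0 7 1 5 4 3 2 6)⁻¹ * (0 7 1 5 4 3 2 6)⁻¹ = (0 2 4 1)(3 5 7 6)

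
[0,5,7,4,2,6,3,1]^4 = [0,4,6,1,5,2,7,3]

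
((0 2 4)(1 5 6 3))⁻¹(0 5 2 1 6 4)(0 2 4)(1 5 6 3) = (0 2 6 4 5 3)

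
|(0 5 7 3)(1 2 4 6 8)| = 20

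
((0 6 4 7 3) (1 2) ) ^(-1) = (0 3 7 4 6) (1 2) 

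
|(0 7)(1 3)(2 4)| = 2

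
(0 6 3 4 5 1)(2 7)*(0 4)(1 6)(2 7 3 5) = (0 1 4 2 3)(5 6)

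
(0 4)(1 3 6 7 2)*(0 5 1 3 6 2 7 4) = (1 6 4 5)(2 3)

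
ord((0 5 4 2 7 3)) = 6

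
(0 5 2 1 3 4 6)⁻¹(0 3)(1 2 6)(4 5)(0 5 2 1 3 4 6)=(0 3 1)(2 6)(4 5)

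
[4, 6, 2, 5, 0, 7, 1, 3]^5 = [4, 6, 2, 7, 0, 3, 1, 5]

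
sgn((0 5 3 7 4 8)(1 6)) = 1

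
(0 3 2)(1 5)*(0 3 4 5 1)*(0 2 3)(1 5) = (0 4 1 5 2)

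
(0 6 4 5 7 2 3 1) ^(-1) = (0 1 3 2 7 5 4 6) 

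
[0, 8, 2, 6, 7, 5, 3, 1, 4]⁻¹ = [0, 7, 2, 6, 8, 5, 3, 4, 1]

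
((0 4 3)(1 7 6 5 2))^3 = (1 5 7 2 6)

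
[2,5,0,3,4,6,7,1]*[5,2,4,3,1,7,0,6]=[4,7,5,3,1,0,6,2]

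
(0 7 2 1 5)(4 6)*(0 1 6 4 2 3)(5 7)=(0 5 1 7 3)(2 6)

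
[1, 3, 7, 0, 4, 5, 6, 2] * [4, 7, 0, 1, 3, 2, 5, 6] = [7, 1, 6, 4, 3, 2, 5, 0]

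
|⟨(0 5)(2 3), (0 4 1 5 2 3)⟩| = 720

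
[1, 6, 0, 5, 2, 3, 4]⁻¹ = [2, 0, 4, 5, 6, 3, 1]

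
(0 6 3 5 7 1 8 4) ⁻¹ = (0 4 8 1 7 5 3 6) 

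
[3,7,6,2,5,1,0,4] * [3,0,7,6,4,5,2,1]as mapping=[0→6,1→1,2→2,3→7,4→5,5→0,6→3,7→4]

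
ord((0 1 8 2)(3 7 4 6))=4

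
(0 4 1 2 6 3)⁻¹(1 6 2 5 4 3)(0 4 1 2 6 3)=(0 2 3 6 5 1)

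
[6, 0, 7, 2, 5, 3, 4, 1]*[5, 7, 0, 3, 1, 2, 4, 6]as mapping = [0→4, 1→5, 2→6, 3→0, 4→2, 5→3, 6→1, 7→7]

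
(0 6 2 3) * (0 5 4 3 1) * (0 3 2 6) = (1 3 5 4 2)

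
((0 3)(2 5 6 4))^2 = (2 6)(4 5)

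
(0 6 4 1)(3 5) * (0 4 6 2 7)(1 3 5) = (0 2 7)(1 4 3)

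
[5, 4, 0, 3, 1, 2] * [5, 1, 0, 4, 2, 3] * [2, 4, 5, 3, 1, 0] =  [3, 5, 0, 1, 4, 2]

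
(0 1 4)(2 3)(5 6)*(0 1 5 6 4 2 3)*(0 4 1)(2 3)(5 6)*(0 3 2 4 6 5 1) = (0 5)(1 2 6)(3 4)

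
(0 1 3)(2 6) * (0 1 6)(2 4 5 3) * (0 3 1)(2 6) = (0 2 3)(1 6 4 5)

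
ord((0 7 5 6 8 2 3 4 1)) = 9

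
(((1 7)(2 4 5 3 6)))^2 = (2 5 6 4 3)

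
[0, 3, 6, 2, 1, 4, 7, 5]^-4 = [0, 6, 5, 7, 2, 3, 4, 1]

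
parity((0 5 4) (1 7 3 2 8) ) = even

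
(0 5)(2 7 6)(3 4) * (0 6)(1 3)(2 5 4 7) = (0 4 1 3 7)(5 6)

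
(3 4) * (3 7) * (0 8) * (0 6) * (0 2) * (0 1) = (0 8 6 2 1)(3 4 7)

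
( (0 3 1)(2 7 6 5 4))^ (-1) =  (0 1 3)(2 4 5 6 7)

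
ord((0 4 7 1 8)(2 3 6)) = 15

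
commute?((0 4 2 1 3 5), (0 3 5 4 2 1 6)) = no:(0 4 2 1 3 5)*(0 3 5 4 2 1 6) = (0 2 6)(1 5 3 4), (0 3 5 4 2 1 6)*(0 4 2 1 3 5) = (0 5 2 3)(1 6 4)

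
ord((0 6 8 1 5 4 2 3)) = 8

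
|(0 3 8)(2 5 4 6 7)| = 15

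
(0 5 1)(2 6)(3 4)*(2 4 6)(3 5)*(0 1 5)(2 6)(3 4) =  (0 4)(2 6 3)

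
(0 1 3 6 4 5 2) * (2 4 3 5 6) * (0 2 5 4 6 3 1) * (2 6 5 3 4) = (1 2 6)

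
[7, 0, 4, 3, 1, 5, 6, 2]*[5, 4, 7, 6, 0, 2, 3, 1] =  [1, 5, 0, 6, 4, 2, 3, 7]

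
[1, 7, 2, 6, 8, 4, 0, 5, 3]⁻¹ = [6, 0, 2, 8, 5, 7, 3, 1, 4]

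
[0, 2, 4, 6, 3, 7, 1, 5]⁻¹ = [0, 6, 1, 4, 2, 7, 3, 5]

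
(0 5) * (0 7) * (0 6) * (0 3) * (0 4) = (0 5 7 6 3 4) 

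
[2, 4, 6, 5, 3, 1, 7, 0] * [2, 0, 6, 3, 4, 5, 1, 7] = [6, 4, 1, 5, 3, 0, 7, 2]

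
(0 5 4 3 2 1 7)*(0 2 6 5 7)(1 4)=(0 7 2 4 3 6 5 1)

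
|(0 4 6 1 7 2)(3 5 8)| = 6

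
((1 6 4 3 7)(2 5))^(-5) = (2 5)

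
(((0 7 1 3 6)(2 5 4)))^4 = (0 6 3 1 7)(2 5 4)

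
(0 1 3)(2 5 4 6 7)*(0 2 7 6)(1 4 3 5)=(0 4)(1 5 3 2)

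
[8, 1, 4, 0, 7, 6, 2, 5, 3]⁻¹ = [3, 1, 6, 8, 2, 7, 5, 4, 0]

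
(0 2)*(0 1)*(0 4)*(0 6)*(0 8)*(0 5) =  (0 2 1 4 6 8 5)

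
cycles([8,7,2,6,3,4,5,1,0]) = (0 8)(1 7)(3 6 5 4)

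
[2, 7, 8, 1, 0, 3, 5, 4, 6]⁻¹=[4, 3, 0, 5, 7, 6, 8, 1, 2]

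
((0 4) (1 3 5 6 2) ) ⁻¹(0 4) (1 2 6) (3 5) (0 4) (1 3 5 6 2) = (0 4) (1 2 3) (5 6) 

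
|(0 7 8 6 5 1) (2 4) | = 6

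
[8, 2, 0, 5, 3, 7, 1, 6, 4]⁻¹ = [2, 6, 1, 4, 8, 3, 7, 5, 0]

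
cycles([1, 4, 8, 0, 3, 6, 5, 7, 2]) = (0 1 4 3)(2 8)(5 6)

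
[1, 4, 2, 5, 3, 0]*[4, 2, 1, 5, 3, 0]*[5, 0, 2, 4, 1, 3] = [2, 4, 0, 5, 3, 1] 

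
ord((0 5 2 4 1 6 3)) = 7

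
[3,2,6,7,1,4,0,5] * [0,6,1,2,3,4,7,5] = [2,1,7,5,6,3,0,4]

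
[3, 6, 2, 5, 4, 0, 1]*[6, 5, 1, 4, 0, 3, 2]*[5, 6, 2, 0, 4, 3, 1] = [4, 2, 6, 0, 5, 1, 3]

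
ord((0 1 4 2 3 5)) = 6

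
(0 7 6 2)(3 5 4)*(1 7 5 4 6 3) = (0 5 6 2)(1 7 3 4)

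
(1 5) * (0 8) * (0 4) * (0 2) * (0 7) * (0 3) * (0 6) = (0 8 4 2 7 3 6)(1 5)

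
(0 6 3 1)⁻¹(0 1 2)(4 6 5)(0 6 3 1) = (0 2 6)(3 5 4)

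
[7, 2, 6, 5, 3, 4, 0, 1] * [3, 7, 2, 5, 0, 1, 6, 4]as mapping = [0→4, 1→2, 2→6, 3→1, 4→5, 5→0, 6→3, 7→7]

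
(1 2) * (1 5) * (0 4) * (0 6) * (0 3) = (0 4 6 3)(1 2 5)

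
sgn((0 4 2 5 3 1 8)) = 1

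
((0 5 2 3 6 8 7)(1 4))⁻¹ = (0 7 8 6 3 2 5)(1 4)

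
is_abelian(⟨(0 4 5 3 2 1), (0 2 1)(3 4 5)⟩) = no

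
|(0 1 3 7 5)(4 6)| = 10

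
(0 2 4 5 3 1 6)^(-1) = (0 6 1 3 5 4 2)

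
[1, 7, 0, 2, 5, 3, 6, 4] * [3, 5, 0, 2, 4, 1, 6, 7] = [5, 7, 3, 0, 1, 2, 6, 4]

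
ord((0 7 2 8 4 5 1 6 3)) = 9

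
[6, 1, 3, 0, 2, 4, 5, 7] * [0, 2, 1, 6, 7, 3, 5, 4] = [5, 2, 6, 0, 1, 7, 3, 4]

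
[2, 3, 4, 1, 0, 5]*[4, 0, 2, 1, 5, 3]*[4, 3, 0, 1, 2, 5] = [0, 3, 5, 4, 2, 1]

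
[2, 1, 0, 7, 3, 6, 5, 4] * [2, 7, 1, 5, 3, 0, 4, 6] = [1, 7, 2, 6, 5, 4, 0, 3]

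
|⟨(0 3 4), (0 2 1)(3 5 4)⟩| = 360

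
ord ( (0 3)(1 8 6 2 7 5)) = 6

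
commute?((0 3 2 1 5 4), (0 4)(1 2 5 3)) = no:(0 3 2 1 5 4) * (0 4)(1 2 5 3) = (0 1 3 5), (0 4)(1 2 5 3) * (0 3 2 1 5 4) = (2 4 3 5)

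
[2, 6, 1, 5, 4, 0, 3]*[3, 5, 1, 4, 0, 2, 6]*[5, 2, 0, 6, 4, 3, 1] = [2, 1, 3, 0, 5, 6, 4]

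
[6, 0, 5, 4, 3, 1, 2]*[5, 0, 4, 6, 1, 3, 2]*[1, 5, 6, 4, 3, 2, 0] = [6, 2, 4, 5, 0, 1, 3]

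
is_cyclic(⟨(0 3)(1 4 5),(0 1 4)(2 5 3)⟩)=no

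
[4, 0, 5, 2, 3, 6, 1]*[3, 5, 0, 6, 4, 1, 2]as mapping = [0→4, 1→3, 2→1, 3→0, 4→6, 5→2, 6→5]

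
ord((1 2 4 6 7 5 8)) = 7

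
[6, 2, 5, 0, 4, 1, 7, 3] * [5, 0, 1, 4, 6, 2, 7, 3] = [7, 1, 2, 5, 6, 0, 3, 4]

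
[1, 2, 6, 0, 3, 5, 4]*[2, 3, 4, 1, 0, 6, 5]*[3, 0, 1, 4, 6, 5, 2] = [4, 6, 5, 1, 0, 2, 3]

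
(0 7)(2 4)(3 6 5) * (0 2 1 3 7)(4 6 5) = (1 3 5 7 2 6 4)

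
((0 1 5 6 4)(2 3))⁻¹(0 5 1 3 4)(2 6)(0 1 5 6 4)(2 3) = (0 1 6 5 2)(3 4)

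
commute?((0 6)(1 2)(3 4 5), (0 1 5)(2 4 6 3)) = no:(0 6)(1 2)(3 4 5)*(0 1 5)(2 4 6 3) = (0 3 6 1 4)(2 5), (0 1 5)(2 4 6 3)*(0 6)(1 2)(3 4 5) = (0 2 5 6 4)(1 3)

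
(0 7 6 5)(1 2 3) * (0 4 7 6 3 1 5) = (0 6)(1 2)(3 5 4 7)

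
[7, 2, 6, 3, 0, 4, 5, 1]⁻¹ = [4, 7, 1, 3, 5, 6, 2, 0]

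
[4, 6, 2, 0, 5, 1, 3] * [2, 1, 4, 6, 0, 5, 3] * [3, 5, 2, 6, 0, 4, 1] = [3, 6, 0, 2, 4, 5, 1]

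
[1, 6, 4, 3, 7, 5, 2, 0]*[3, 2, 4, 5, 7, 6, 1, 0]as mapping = [0→2, 1→1, 2→7, 3→5, 4→0, 5→6, 6→4, 7→3]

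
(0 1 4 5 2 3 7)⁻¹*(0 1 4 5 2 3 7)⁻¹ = (0 3 5 1 7 2 4)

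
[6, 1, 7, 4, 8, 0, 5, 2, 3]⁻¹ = [5, 1, 7, 8, 3, 6, 0, 2, 4]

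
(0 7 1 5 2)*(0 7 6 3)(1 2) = (0 6 3)(1 5)(2 7)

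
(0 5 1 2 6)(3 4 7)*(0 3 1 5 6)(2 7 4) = (0 6 3 2)(1 7)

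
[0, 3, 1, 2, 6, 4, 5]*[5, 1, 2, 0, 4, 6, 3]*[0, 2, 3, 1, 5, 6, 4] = [6, 0, 2, 3, 1, 5, 4]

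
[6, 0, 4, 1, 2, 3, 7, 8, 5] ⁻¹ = [1, 3, 4, 5, 2, 8, 0, 6, 7] 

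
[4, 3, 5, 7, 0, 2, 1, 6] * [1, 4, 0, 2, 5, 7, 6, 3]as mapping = [0→5, 1→2, 2→7, 3→3, 4→1, 5→0, 6→4, 7→6]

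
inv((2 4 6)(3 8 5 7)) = (2 6 4)(3 7 5 8)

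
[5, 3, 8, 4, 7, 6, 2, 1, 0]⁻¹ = [8, 7, 6, 1, 3, 0, 5, 4, 2]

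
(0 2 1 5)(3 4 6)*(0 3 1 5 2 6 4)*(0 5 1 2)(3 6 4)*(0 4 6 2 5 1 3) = (0 6 5 2 3 1 4)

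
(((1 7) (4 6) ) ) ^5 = (1 7) (4 6) 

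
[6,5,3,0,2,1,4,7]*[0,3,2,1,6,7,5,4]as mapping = [0→5,1→7,2→1,3→0,4→2,5→3,6→6,7→4]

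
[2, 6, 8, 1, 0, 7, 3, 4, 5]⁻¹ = [4, 3, 0, 6, 7, 8, 1, 5, 2]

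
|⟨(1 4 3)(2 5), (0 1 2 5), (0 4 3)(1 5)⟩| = 720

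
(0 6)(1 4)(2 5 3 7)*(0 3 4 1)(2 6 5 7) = (0 5 4)(2 7 6 3)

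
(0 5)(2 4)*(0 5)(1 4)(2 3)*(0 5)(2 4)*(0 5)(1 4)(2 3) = (1 3)(2 4)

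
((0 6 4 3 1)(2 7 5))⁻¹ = (0 1 3 4 6)(2 5 7)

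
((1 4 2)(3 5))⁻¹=(1 2 4)(3 5)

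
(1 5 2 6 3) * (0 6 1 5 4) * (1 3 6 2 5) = (0 2 3 1 4) 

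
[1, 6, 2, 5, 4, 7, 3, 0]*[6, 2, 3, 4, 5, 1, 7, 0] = [2, 7, 3, 1, 5, 0, 4, 6]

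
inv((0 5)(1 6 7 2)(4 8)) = (0 5)(1 2 7 6)(4 8)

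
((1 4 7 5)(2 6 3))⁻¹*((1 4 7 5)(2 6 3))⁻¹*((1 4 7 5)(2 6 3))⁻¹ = (1 4 7 5)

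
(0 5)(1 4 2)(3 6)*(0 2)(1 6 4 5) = (0 1 5 2 6 3 4)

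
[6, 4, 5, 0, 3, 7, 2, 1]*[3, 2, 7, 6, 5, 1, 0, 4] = [0, 5, 1, 3, 6, 4, 7, 2]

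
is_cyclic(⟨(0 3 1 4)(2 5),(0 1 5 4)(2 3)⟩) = no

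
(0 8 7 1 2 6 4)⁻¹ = (0 4 6 2 1 7 8)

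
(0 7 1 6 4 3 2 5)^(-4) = (0 4)(1 2)(3 7)(5 6)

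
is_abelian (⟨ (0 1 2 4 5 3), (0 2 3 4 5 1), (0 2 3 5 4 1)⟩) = no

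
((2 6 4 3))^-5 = (2 3 4 6)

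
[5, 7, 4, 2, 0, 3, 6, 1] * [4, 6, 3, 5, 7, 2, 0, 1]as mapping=[0→2, 1→1, 2→7, 3→3, 4→4, 5→5, 6→0, 7→6]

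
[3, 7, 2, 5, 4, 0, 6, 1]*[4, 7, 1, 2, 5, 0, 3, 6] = [2, 6, 1, 0, 5, 4, 3, 7]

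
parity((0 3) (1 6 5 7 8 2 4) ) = odd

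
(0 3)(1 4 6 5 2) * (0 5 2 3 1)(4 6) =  (0 1 6 2)(3 5)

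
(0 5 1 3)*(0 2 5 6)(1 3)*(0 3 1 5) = (0 6 3 2)(1 5)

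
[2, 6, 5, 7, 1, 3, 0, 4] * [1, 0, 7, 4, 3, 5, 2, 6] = [7, 2, 5, 6, 0, 4, 1, 3]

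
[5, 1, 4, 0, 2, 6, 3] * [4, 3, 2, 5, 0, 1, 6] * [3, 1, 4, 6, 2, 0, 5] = [1, 6, 3, 2, 4, 5, 0]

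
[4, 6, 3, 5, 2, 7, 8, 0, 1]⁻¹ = [7, 8, 4, 2, 0, 3, 1, 5, 6]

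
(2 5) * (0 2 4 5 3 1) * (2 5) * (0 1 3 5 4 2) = (0 4)(2 5)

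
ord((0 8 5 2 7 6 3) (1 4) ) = 14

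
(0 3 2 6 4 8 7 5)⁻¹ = (0 5 7 8 4 6 2 3)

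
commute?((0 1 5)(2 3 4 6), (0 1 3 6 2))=no:(0 1 5)(2 3 4 6)*(0 1 3 6 2)=(0 3 4 2 6)(1 5), (0 1 3 6 2)*(0 1 5)(2 3 4 6)=(0 5)(1 4 6 3 2)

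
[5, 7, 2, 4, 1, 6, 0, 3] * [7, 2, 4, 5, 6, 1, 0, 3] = [1, 3, 4, 6, 2, 0, 7, 5]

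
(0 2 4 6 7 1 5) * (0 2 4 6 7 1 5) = (0 4 7 5 2 6 1)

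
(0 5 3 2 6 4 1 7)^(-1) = (0 7 1 4 6 2 3 5)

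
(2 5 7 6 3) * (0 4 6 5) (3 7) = (0 4 6 7 5 3 2) 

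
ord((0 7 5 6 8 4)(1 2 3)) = 6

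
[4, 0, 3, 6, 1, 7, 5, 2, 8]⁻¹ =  [1, 4, 7, 2, 0, 6, 3, 5, 8]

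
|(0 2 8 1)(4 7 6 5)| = 4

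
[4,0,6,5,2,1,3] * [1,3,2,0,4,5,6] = [4,1,6,5,2,3,0]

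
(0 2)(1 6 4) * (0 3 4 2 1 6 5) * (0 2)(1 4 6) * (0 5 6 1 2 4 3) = (0 3 1 6 5 4 2)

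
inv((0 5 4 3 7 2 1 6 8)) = (0 8 6 1 2 7 3 4 5)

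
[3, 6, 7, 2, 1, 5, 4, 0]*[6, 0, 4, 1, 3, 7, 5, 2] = [1, 5, 2, 4, 0, 7, 3, 6]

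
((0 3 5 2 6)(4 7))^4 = (0 6 2 5 3)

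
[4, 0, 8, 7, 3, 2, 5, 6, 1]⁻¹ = [1, 8, 5, 4, 0, 6, 7, 3, 2]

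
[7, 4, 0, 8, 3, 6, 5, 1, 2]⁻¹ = [2, 7, 8, 4, 1, 6, 5, 0, 3]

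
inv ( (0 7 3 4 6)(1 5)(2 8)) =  (0 6 4 3 7)(1 5)(2 8)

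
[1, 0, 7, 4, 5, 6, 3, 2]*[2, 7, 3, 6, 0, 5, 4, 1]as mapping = [0→7, 1→2, 2→1, 3→0, 4→5, 5→4, 6→6, 7→3]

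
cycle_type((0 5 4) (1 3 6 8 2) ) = 3.5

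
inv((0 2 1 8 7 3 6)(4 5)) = (0 6 3 7 8 1 2)(4 5)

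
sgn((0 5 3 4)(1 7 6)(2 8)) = 1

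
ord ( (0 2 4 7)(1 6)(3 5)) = 4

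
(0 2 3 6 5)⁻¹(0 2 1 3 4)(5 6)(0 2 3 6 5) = (0 5)(1 6 4 2 3)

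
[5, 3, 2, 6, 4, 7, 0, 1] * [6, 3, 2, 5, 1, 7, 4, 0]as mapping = [0→7, 1→5, 2→2, 3→4, 4→1, 5→0, 6→6, 7→3]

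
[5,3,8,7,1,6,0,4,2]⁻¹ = [6,4,8,1,7,0,5,3,2]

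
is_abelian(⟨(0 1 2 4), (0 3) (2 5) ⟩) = no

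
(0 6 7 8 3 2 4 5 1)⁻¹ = (0 1 5 4 2 3 8 7 6)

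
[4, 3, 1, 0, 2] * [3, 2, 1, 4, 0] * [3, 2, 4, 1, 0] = [3, 0, 4, 1, 2]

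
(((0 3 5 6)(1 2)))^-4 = ()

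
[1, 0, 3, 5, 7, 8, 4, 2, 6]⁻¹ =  [1, 0, 7, 2, 6, 3, 8, 4, 5]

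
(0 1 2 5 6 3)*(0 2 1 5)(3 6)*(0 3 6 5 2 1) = (0 2 3 1)(5 6)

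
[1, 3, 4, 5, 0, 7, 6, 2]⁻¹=[4, 0, 7, 1, 2, 3, 6, 5]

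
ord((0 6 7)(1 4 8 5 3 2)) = 6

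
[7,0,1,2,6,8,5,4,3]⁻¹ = [1,2,3,8,7,6,4,0,5]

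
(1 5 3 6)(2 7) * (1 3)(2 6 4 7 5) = (1 2 5)(3 4 7 6)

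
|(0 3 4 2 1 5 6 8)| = 8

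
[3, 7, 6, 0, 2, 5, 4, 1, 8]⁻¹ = [3, 7, 4, 0, 6, 5, 2, 1, 8]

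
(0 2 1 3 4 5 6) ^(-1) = (0 6 5 4 3 1 2) 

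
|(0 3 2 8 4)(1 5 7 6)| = 20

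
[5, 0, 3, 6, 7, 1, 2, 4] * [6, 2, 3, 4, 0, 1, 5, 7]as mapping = [0→1, 1→6, 2→4, 3→5, 4→7, 5→2, 6→3, 7→0]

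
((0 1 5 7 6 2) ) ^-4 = (0 5 6) (1 7 2) 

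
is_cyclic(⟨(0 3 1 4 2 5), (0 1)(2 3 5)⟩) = no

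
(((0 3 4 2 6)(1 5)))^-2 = (0 2 3 6 4)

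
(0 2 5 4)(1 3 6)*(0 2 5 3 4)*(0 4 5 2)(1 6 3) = (0 2 1 5 4)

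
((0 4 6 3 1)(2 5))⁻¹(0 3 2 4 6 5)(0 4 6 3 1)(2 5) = (1 5 6 3 2 4)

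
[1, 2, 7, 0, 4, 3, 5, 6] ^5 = [5, 3, 0, 6, 4, 7, 2, 1] 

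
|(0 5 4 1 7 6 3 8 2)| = 9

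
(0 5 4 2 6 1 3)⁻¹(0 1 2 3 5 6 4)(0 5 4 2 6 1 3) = (0 4 1 2 5 3 6)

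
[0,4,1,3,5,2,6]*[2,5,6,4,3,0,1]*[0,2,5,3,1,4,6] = [5,3,4,1,0,6,2]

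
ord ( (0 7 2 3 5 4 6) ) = 7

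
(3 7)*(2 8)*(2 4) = (2 8 4)(3 7)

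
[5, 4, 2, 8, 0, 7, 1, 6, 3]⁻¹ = [4, 6, 2, 8, 1, 0, 7, 5, 3]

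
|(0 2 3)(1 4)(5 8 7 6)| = 12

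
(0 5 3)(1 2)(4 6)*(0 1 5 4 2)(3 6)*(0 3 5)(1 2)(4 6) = (0 6 1 3 2)(4 5)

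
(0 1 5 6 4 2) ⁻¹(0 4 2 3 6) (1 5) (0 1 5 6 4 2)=(0 3 4 1 2) (5 6) 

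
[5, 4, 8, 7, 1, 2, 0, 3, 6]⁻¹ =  [6, 4, 5, 7, 1, 0, 8, 3, 2]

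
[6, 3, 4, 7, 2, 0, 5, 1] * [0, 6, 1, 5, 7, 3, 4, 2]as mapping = [0→4, 1→5, 2→7, 3→2, 4→1, 5→0, 6→3, 7→6]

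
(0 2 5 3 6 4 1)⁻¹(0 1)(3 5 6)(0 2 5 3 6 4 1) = (0 2)(3 4 6)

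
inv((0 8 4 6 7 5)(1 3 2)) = (0 5 7 6 4 8)(1 2 3)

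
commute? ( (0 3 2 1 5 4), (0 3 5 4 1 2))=no: (0 3 2 1 5 4) * (0 3 5 4 1 2)=(0 5 1 4 3), (0 3 5 4 1 2) * (0 3 2 1 5 4)=(0 2 3 4 5)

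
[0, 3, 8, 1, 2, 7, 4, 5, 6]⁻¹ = [0, 3, 4, 1, 6, 7, 8, 5, 2]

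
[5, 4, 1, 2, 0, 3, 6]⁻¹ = [4, 2, 3, 5, 1, 0, 6]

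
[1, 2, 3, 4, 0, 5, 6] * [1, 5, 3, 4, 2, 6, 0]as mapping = [0→5, 1→3, 2→4, 3→2, 4→1, 5→6, 6→0]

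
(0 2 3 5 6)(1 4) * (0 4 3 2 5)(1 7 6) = (0 5 1 3)(4 7 6)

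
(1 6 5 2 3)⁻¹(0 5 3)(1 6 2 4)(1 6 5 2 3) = (0 2 1)(3 4 6 5)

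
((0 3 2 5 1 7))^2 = (0 2 1)(3 5 7)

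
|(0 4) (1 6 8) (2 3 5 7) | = 12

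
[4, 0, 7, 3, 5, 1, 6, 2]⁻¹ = [1, 5, 7, 3, 0, 4, 6, 2]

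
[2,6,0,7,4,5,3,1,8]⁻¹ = [2,7,0,6,4,5,1,3,8]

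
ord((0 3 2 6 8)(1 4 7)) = 15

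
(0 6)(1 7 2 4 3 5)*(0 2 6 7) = (0 7 6 2 4 3 5 1)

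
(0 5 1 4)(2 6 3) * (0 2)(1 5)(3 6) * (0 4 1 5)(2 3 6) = (0 5)(2 6)(3 4)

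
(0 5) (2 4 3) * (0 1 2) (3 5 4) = (0 4 5 1 2 3) 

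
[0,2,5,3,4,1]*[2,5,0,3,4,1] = [2,0,1,3,4,5]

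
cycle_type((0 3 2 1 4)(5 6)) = 2.5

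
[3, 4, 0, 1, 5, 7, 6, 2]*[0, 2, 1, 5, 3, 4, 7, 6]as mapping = [0→5, 1→3, 2→0, 3→2, 4→4, 5→6, 6→7, 7→1]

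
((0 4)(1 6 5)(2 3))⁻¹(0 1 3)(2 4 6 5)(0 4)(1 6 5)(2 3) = (0 5 1 3)(2 4 6)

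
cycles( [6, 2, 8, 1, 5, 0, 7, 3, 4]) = (0 6 7 3 1 2 8 4 5) 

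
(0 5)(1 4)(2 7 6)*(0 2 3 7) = (0 5 2)(1 4)(3 7 6)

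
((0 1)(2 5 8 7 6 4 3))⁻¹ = (0 1)(2 3 4 6 7 8 5)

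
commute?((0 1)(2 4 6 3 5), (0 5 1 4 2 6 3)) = no:(0 1)(2 4 6 3 5)*(0 5 1 4 2 6 3) = (0 4 3 1 5 6), (0 5 1 4 2 6 3)*(0 1)(2 4 6 3 5) = (0 2 3 1 6 5)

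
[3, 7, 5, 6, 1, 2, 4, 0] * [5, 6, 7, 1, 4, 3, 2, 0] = [1, 0, 3, 2, 6, 7, 4, 5]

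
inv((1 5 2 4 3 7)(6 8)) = (1 7 3 4 2 5)(6 8)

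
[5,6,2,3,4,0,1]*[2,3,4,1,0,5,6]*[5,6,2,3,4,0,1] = [0,1,4,6,5,2,3]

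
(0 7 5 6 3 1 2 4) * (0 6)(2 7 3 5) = (0 3 1 7 2 4 6 5)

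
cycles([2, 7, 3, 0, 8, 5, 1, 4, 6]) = (0 2 3)(1 7 4 8 6)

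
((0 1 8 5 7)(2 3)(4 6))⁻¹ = (0 7 5 8 1)(2 3)(4 6)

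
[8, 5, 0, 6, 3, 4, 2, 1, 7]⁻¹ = [2, 7, 6, 4, 5, 1, 3, 8, 0]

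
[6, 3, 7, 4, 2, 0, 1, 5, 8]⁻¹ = [5, 6, 4, 1, 3, 7, 0, 2, 8]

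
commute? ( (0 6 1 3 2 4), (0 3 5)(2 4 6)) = no: (0 6 1 3 2 4)*(0 3 5)(2 4 6) = (0 2 6 1 5)(3 4), (0 3 5)(2 4 6)*(0 6 1 3 2 4) = (0 2)(1 3 5 6 4)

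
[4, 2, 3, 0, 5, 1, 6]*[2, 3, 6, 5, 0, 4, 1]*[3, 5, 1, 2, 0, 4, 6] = [3, 6, 4, 1, 0, 2, 5]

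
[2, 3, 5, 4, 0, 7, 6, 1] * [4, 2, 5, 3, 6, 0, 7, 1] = [5, 3, 0, 6, 4, 1, 7, 2]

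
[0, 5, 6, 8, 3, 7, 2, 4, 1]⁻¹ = [0, 8, 6, 4, 7, 1, 2, 5, 3]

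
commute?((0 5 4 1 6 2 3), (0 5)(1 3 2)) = no:(0 5 4 1 6 2 3) * (0 5)(1 3 2) = (1 6)(3 5 4), (0 5)(1 3 2) * (0 5 4 1 6 2 3) = (0 4 1)(2 6)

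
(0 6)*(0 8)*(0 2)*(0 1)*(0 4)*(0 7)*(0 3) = (0 6 8 2 1 4 7 3)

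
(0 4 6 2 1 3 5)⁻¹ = (0 5 3 1 2 6 4)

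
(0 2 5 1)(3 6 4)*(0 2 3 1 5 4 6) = (0 3)(1 2 4)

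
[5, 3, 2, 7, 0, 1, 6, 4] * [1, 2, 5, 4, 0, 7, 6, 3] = [7, 4, 5, 3, 1, 2, 6, 0]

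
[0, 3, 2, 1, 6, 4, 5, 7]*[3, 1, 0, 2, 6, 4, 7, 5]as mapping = [0→3, 1→2, 2→0, 3→1, 4→7, 5→6, 6→4, 7→5]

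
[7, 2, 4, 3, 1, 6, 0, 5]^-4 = [0, 4, 1, 3, 2, 5, 6, 7]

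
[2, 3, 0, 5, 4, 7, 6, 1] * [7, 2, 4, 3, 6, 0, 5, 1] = [4, 3, 7, 0, 6, 1, 5, 2]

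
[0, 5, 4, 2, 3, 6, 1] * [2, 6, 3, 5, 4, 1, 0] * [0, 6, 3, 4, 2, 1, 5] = [3, 6, 2, 4, 1, 0, 5]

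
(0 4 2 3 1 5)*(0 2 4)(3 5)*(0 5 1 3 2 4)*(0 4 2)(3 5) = (0 3 5 2 1)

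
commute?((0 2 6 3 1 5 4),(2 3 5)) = no:(0 2 6 3 1 5 4)*(2 3 5) = (0 3 1 2 6 5 4),(2 3 5)*(0 2 6 3 1 5 4) = (0 2 1 5 6 3 4)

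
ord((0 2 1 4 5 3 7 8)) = 8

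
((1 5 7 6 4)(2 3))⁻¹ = (1 4 6 7 5)(2 3)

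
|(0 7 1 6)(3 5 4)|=12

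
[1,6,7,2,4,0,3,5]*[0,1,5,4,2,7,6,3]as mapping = [0→1,1→6,2→3,3→5,4→2,5→0,6→4,7→7]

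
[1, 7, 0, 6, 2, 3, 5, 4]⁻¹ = [2, 0, 4, 5, 7, 6, 3, 1]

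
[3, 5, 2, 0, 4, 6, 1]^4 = [0, 5, 2, 3, 4, 6, 1]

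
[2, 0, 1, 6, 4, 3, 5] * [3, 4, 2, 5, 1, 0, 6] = [2, 3, 4, 6, 1, 5, 0]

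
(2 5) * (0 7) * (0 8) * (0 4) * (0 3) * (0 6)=(0 7 8 4 3 6)(2 5)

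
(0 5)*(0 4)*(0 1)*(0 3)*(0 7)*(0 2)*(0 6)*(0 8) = (0 5 4 1 3 7 2 6 8)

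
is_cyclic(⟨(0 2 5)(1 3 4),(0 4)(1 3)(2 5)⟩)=no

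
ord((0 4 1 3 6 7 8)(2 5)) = 14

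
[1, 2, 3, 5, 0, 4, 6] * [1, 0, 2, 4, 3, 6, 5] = [0, 2, 4, 6, 1, 3, 5]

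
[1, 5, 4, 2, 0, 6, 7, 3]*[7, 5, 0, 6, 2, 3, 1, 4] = [5, 3, 2, 0, 7, 1, 4, 6]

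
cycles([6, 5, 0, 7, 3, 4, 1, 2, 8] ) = (0 6 1 5 4 3 7 2)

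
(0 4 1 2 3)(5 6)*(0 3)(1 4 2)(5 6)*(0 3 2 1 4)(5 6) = (0 1 4)(2 3)(5 6)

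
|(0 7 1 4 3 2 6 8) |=8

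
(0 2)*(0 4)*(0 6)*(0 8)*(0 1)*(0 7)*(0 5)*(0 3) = (0 2 4 6 8 1 7 5 3)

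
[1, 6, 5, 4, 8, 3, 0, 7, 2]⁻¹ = [6, 0, 8, 5, 3, 2, 1, 7, 4]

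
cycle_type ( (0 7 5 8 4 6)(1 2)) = 2.6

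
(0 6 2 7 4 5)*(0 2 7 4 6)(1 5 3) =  (1 5 2 4 3)(6 7)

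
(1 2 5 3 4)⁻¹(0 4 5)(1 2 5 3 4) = (0 1 3)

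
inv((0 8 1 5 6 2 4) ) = (0 4 2 6 5 1 8) 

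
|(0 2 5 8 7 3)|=6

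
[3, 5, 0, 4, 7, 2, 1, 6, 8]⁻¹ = [2, 6, 5, 0, 3, 1, 7, 4, 8]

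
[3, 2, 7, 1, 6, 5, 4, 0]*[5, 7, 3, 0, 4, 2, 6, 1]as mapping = [0→0, 1→3, 2→1, 3→7, 4→6, 5→2, 6→4, 7→5]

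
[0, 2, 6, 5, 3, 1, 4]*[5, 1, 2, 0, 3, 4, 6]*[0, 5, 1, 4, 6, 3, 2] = [3, 1, 2, 6, 0, 5, 4]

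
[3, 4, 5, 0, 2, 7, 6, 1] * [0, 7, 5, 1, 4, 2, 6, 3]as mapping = [0→1, 1→4, 2→2, 3→0, 4→5, 5→3, 6→6, 7→7]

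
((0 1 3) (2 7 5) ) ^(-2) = (0 1 3) (2 7 5) 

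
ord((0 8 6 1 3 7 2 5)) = 8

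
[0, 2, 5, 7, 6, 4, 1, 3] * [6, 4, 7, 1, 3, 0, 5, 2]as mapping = [0→6, 1→7, 2→0, 3→2, 4→5, 5→3, 6→4, 7→1]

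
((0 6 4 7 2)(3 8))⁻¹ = (0 2 7 4 6)(3 8)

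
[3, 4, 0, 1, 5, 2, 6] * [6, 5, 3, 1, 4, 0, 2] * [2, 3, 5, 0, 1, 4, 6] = [3, 1, 6, 4, 2, 0, 5]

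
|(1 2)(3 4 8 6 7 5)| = 6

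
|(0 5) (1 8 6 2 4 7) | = 6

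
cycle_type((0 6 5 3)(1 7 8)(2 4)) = 2.3.4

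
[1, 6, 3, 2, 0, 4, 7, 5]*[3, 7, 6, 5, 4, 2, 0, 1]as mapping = [0→7, 1→0, 2→5, 3→6, 4→3, 5→4, 6→1, 7→2]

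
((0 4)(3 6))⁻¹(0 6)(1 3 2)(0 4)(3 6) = (1 6 2)(3 4)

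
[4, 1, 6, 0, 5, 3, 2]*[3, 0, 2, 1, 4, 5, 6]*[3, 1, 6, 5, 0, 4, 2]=[0, 3, 2, 5, 4, 1, 6]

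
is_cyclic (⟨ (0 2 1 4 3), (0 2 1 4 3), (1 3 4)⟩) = no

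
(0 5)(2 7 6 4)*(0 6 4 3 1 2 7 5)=(1 2 5 6 3)(4 7)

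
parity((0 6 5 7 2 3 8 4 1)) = even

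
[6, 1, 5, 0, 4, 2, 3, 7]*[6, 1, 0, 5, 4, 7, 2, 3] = [2, 1, 7, 6, 4, 0, 5, 3]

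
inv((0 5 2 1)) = (0 1 2 5)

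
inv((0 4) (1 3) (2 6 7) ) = (0 4) (1 3) (2 7 6) 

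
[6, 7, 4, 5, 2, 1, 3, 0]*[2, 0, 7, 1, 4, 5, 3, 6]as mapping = [0→3, 1→6, 2→4, 3→5, 4→7, 5→0, 6→1, 7→2]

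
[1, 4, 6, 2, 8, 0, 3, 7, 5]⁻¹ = [5, 0, 3, 6, 1, 8, 2, 7, 4]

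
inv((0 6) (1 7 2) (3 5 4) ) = (0 6) (1 2 7) (3 4 5) 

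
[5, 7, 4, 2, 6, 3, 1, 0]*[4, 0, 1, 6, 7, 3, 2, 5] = [3, 5, 7, 1, 2, 6, 0, 4]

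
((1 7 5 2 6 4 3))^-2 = (1 4 2 7 3 6 5)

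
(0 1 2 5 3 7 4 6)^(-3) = (0 7 2 6 3 1 4 5)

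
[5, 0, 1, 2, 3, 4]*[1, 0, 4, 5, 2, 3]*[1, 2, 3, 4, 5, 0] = [4, 2, 1, 5, 0, 3]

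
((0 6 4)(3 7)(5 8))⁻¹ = (0 4 6)(3 7)(5 8)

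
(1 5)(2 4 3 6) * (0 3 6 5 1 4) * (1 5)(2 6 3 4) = (0 4 3 1 5 2)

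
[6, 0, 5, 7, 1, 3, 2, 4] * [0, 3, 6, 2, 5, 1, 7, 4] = [7, 0, 1, 4, 3, 2, 6, 5]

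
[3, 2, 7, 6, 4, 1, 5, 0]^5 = [2, 6, 5, 7, 4, 3, 0, 1]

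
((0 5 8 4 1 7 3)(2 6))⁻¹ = (0 3 7 1 4 8 5)(2 6)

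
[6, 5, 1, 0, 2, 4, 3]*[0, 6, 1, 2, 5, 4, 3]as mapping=[0→3, 1→4, 2→6, 3→0, 4→1, 5→5, 6→2]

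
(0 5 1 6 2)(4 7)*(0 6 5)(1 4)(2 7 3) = (1 5 4 3 2 6 7)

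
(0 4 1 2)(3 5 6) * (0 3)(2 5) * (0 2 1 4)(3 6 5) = (1 3)(2 6)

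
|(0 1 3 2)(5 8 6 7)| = 4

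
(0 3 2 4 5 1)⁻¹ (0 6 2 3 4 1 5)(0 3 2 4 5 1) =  (0 1 3 6 4 2 5)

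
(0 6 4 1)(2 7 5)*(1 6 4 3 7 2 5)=(0 4 6 3 7 1)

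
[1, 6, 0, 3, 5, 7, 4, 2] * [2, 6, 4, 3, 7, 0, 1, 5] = [6, 1, 2, 3, 0, 5, 7, 4]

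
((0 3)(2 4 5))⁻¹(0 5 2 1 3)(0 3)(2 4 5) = (0 3 2 4 1)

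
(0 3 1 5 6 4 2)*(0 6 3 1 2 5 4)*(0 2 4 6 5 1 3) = (0 3 4 1 6 2 5)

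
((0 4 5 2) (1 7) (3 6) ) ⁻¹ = (0 2 5 4) (1 7) (3 6) 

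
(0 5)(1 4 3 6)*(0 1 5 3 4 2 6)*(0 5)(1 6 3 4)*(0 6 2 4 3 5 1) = (0 3 1 4)(2 5)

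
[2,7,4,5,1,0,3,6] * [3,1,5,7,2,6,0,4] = [5,4,2,6,1,3,7,0]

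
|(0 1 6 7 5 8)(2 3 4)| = 6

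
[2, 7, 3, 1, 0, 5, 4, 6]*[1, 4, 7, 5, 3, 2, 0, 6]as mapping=[0→7, 1→6, 2→5, 3→4, 4→1, 5→2, 6→3, 7→0]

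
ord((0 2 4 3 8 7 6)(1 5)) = 14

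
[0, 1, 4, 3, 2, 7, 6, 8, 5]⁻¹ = [0, 1, 4, 3, 2, 8, 6, 5, 7]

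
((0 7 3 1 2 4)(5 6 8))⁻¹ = (0 4 2 1 3 7)(5 8 6)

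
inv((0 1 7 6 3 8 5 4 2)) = (0 2 4 5 8 3 6 7 1)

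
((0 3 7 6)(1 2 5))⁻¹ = (0 6 7 3)(1 5 2)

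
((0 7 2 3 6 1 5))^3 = (0 3 5 2 1 7 6)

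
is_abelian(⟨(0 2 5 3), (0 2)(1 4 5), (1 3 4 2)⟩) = no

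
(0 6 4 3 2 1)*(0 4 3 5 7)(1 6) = (0 1 4 5 7)(2 6 3)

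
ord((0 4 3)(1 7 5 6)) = 12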